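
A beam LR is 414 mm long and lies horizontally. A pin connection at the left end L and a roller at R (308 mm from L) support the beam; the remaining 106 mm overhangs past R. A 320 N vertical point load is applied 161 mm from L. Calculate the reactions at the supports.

L_x = 0, L_y = 152.7 N, R_y = 167.3 N

Taking moments about L: R_y·308 − 320·161 = 0 → R_y = 51520/308 = 167.273 ≈ 167.3 N.
ΣF_y = 0: L_y + 167.273 − 320 = 0 → L_y = 152.7 N.
ΣF_x = 0: no horizontal applied forces, so L_x = 0.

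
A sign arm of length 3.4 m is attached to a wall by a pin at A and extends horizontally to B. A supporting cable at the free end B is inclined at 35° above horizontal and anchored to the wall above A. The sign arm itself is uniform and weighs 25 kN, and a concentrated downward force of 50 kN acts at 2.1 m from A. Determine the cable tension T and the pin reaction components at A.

ΣM about A: T·sin35°·3.4 − 25·1.7 − 50·2.1 = 0 → T = 147.5/(3.4·0.573576) = 75.6349 ≈ 75.63 kN.
ΣF_x = 0: A_x − T·cos35° = 0 → A_x = 75.6349 × 0.819152 = 61.96 kN.
ΣF_y = 0: A_y + T·sin35° − 25 − 50 = 0 → A_y = 75 − 75.6349 × 0.573576 = 31.62 kN.

T = 75.63 kN, A_x = 61.96 kN, A_y = 31.62 kN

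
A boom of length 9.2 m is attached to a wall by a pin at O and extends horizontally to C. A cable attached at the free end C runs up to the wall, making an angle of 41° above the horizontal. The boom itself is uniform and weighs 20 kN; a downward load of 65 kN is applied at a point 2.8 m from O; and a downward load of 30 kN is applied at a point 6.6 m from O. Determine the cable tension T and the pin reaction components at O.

T = 78.20 kN, O_x = 59.02 kN, O_y = 63.70 kN

ΣM about O: T·sin41°·9.2 − 20·4.6 − 65·2.8 − 30·6.6 = 0 → T = 472/(9.2·0.656059) = 78.2008 ≈ 78.20 kN.
ΣF_x = 0: O_x − T·cos41° = 0 → O_x = 78.2008 × 0.75471 = 59.02 kN.
ΣF_y = 0: O_y + T·sin41° − 20 − 65 − 30 = 0 → O_y = 115 − 78.2008 × 0.656059 = 63.70 kN.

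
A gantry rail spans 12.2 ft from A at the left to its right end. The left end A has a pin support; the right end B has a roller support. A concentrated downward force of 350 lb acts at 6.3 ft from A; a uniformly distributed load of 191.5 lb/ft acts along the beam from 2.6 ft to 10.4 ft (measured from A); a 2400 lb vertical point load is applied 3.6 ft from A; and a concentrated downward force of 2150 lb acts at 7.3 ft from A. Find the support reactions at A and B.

Resultant of the distributed load: 191.5 × 7.8 = 1493.7 lb at 6.5 ft from A.
ΣM about A: B_y·12.2 − 350·6.3 − (191.5·7.8)·6.5 − 2400·3.6 − 2150·7.3 = 0 → B_y = 36249.05/12.2 = 2971.23 ≈ 2971 lb.
ΣF_y = 0: A_y + 2971.23 − 350 − 191.5·7.8 − 2400 − 2150 = 0 → A_y = 3422 lb.
ΣF_x = 0: no horizontal applied forces, so A_x = 0.

A_x = 0, A_y = 3422 lb, B_y = 2971 lb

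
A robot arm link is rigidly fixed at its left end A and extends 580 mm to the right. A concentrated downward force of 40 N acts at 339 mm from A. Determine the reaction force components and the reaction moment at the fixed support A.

ΣF_x = 0: A_x = 0.
ΣF_y = 0: A_y − 40 = 0 → A_y = 40.00 N.
ΣM about A: M_A − 40·339 = 0 → M_A = 13560 N·mm.

A_x = 0, A_y = 40.00 N, M_A = 13560 N·mm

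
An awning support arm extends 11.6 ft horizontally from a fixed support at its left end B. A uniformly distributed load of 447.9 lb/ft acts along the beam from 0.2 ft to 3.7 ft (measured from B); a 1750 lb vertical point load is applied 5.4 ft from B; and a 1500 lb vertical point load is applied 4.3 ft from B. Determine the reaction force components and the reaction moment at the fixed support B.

Resultant of the distributed load: 447.9 × 3.5 = 1567.65 lb at 1.95 ft from B.
ΣF_x = 0: B_x = 0.
ΣF_y = 0: B_y − 447.9·3.5 − 1750 − 1500 = 0 → B_y = 4818 lb.
ΣM about B: M_B − (447.9·3.5)·1.95 − 1750·5.4 − 1500·4.3 = 0 → M_B = 18960 lb·ft.

B_x = 0, B_y = 4818 lb, M_B = 18960 lb·ft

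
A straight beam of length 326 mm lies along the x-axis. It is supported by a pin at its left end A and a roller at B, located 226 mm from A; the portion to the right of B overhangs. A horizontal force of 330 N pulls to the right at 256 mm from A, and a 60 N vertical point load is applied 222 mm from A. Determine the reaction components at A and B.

Taking moments about A: B_y·226 − 60·222 = 0 → B_y = 13320/226 = 58.9381 ≈ 58.94 N.
ΣF_y = 0: A_y + 58.9381 − 60 = 0 → A_y = 1.062 N.
ΣF_x = 0: A_x + 330 = 0 → A_x = -330.0 N.

A_x = -330.0 N, A_y = 1.062 N, B_y = 58.94 N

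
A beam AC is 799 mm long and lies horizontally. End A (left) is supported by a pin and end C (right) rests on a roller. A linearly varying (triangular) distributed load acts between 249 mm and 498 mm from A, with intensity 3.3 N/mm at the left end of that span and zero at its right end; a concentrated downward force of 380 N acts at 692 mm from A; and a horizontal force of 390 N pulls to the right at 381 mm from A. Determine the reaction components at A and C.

Resultant of the triangular load: ½ × 3.3 × 249 = 410.85 N, acting at 332 mm from A (one-third of the span from the peak).
Moments about A: C_y·799 − (½·3.3·249)·332 − 380·692 = 0 → C_y = 399362.2/799 = 499.828 ≈ 499.8 N.
ΣF_y = 0: A_y + 499.828 − ½·3.3·249 − 380 = 0 → A_y = 291.0 N.
ΣF_x = 0: A_x + 390 = 0 → A_x = -390.0 N.

A_x = -390.0 N, A_y = 291.0 N, C_y = 499.8 N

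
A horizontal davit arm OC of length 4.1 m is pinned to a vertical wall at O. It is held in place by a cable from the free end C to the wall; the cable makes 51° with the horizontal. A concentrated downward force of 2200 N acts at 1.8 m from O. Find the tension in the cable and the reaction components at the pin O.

ΣM about O: T·sin51°·4.1 − 2200·1.8 = 0 → T = 3960/(4.1·0.777146) = 1242.82 ≈ 1243 N.
ΣF_x = 0: O_x − T·cos51° = 0 → O_x = 1242.82 × 0.62932 = 782.1 N.
ΣF_y = 0: O_y + T·sin51° − 2200 = 0 → O_y = 2200 − 1242.82 × 0.777146 = 1234 N.

T = 1243 N, O_x = 782.1 N, O_y = 1234 N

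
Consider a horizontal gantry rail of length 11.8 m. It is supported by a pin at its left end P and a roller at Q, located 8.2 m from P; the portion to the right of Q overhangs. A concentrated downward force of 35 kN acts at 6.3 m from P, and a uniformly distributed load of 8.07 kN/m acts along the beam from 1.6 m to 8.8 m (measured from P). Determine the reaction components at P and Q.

Resultant of the distributed load: 8.07 × 7.2 = 58.104 kN at 5.2 m from P.
ΣM about P: Q_y·8.2 − 35·6.3 − (8.07·7.2)·5.2 = 0 → Q_y = 522.6408/8.2 = 63.7367 ≈ 63.74 kN.
ΣF_y = 0: P_y + 63.7367 − 35 − 8.07·7.2 = 0 → P_y = 29.37 kN.
ΣF_x = 0: no horizontal applied forces, so P_x = 0.

P_x = 0, P_y = 29.37 kN, Q_y = 63.74 kN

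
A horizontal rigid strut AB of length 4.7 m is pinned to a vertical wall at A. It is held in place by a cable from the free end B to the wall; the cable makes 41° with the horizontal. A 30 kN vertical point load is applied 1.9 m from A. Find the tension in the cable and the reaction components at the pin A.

ΣM about A: T·sin41°·4.7 − 30·1.9 = 0 → T = 57/(4.7·0.656059) = 18.4856 ≈ 18.49 kN.
ΣF_x = 0: A_x − T·cos41° = 0 → A_x = 18.4856 × 0.75471 = 13.95 kN.
ΣF_y = 0: A_y + T·sin41° − 30 = 0 → A_y = 30 − 18.4856 × 0.656059 = 17.87 kN.

T = 18.49 kN, A_x = 13.95 kN, A_y = 17.87 kN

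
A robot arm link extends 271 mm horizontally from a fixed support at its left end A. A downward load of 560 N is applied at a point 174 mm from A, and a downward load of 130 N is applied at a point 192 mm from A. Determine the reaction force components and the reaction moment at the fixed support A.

ΣF_x = 0: A_x = 0.
ΣF_y = 0: A_y − 560 − 130 = 0 → A_y = 690.0 N.
ΣM about A: M_A − 560·174 − 130·192 = 0 → M_A = 122400 N·mm.

A_x = 0, A_y = 690.0 N, M_A = 122400 N·mm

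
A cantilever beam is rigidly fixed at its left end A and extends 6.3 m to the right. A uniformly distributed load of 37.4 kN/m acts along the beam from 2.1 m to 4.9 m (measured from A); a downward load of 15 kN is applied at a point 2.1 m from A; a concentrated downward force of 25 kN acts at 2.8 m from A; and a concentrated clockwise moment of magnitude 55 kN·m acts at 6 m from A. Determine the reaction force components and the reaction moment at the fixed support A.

A_x = 0, A_y = 144.7 kN, M_A = 523.0 kN·m

Resultant of the distributed load: 37.4 × 2.8 = 104.72 kN at 3.5 m from A.
ΣF_x = 0: A_x = 0.
ΣF_y = 0: A_y − 37.4·2.8 − 15 − 25 = 0 → A_y = 144.7 kN.
ΣM about A: M_A − (37.4·2.8)·3.5 − 15·2.1 − 25·2.8 − 55 = 0 → M_A = 523.0 kN·m.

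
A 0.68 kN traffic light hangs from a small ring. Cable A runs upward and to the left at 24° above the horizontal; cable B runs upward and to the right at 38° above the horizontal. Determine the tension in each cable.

T_A = 0.6069 kN, T_B = 0.7036 kN

ΣF_x = 0: −T_A·cos24° + T_B·cos38° = 0 → T_B = 1.15931·T_A.
ΣF_y = 0: T_A·sin24° + T_B·sin38° = 0.68.
Substitute: T_A·(0.406737 + 1.15931·0.615661) = 0.68 → T_A = 0.606883 ≈ 0.6069 kN.
Then T_B = 1.15931 × 0.606883 = 0.7036 kN.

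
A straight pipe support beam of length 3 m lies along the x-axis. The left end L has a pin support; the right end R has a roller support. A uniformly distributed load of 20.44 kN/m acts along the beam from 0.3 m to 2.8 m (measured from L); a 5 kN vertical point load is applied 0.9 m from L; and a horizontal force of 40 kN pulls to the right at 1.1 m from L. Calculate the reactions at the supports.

L_x = -40.00 kN, L_y = 28.20 kN, R_y = 27.90 kN

Resultant of the distributed load: 20.44 × 2.5 = 51.1 kN at 1.55 m from L.
Moments about L: R_y·3 − (20.44·2.5)·1.55 − 5·0.9 = 0 → R_y = 83.705/3 = 27.9017 ≈ 27.90 kN.
ΣF_y = 0: L_y + 27.9017 − 20.44·2.5 − 5 = 0 → L_y = 28.20 kN.
ΣF_x = 0: L_x + 40 = 0 → L_x = -40.00 kN.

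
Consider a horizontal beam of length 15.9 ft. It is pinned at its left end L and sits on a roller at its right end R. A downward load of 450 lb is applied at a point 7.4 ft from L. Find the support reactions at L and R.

Taking moments about L: R_y·15.9 − 450·7.4 = 0 → R_y = 3330/15.9 = 209.434 ≈ 209.4 lb.
ΣF_y = 0: L_y + 209.434 − 450 = 0 → L_y = 240.6 lb.
ΣF_x = 0: no horizontal applied forces, so L_x = 0.

L_x = 0, L_y = 240.6 lb, R_y = 209.4 lb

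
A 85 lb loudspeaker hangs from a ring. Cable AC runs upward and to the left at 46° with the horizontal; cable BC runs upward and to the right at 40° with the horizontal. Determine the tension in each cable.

ΣF_x = 0: −T_AC·cos46° + T_BC·cos40° = 0 → T_BC = 0.906812·T_AC.
ΣF_y = 0: T_AC·sin46° + T_BC·sin40° = 85.
Substitute: T_AC·(0.71934 + 0.906812·0.642788) = 85 → T_AC = 65.2728 ≈ 65.27 lb.
Then T_BC = 0.906812 × 65.2728 = 59.19 lb.

T_AC = 65.27 lb, T_BC = 59.19 lb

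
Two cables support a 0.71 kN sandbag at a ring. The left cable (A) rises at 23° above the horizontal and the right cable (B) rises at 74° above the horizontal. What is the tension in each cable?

T_A = 0.1972 kN, T_B = 0.6585 kN

ΣF_x = 0: −T_A·cos23° + T_B·cos74° = 0 → T_B = 3.33955·T_A.
ΣF_y = 0: T_A·sin23° + T_B·sin74° = 0.71.
Substitute: T_A·(0.390731 + 3.33955·0.961262) = 0.71 → T_A = 0.197172 ≈ 0.1972 kN.
Then T_B = 3.33955 × 0.197172 = 0.6585 kN.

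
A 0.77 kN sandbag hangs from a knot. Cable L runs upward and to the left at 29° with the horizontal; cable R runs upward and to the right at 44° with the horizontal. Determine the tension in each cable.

ΣF_x = 0: −T_L·cos29° + T_R·cos44° = 0 → T_R = 1.21586·T_L.
ΣF_y = 0: T_L·sin29° + T_R·sin44° = 0.77.
Substitute: T_L·(0.48481 + 1.21586·0.694658) = 0.77 → T_L = 0.579201 ≈ 0.5792 kN.
Then T_R = 1.21586 × 0.579201 = 0.7042 kN.

T_L = 0.5792 kN, T_R = 0.7042 kN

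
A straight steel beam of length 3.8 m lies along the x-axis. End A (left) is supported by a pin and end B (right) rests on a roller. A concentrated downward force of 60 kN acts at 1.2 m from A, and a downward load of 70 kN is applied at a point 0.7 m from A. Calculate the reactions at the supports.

A_x = 0, A_y = 98.16 kN, B_y = 31.84 kN

Taking moments about A: B_y·3.8 − 60·1.2 − 70·0.7 = 0 → B_y = 121/3.8 = 31.8421 ≈ 31.84 kN.
ΣF_y = 0: A_y + 31.8421 − 60 − 70 = 0 → A_y = 98.16 kN.
ΣF_x = 0: no horizontal applied forces, so A_x = 0.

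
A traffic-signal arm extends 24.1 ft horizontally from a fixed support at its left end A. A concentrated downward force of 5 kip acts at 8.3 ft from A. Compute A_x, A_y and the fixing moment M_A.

ΣF_x = 0: A_x = 0.
ΣF_y = 0: A_y − 5 = 0 → A_y = 5.000 kip.
ΣM about A: M_A − 5·8.3 = 0 → M_A = 41.50 kip·ft.

A_x = 0, A_y = 5.000 kip, M_A = 41.50 kip·ft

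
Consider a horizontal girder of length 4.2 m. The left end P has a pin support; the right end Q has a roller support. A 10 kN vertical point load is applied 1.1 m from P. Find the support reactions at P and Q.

P_x = 0, P_y = 7.381 kN, Q_y = 2.619 kN

ΣM about P: Q_y·4.2 − 10·1.1 = 0 → Q_y = 11/4.2 = 2.61905 ≈ 2.619 kN.
ΣF_y = 0: P_y + 2.61905 − 10 = 0 → P_y = 7.381 kN.
ΣF_x = 0: no horizontal applied forces, so P_x = 0.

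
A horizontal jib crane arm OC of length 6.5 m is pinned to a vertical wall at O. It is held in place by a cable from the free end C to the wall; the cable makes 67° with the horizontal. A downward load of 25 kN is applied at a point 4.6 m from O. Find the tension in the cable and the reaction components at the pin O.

ΣM about O: T·sin67°·6.5 − 25·4.6 = 0 → T = 115/(6.5·0.920505) = 19.2202 ≈ 19.22 kN.
ΣF_x = 0: O_x − T·cos67° = 0 → O_x = 19.2202 × 0.390731 = 7.510 kN.
ΣF_y = 0: O_y + T·sin67° − 25 = 0 → O_y = 25 − 19.2202 × 0.920505 = 7.308 kN.

T = 19.22 kN, O_x = 7.510 kN, O_y = 7.308 kN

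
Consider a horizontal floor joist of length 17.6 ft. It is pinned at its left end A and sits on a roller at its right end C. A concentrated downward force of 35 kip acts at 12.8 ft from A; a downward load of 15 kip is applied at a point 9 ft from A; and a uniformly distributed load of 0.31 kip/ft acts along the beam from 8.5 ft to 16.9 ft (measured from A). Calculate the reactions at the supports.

A_x = 0, A_y = 17.60 kip, C_y = 35.00 kip

Resultant of the distributed load: 0.31 × 8.4 = 2.604 kip at 12.7 ft from A.
Taking moments about A: C_y·17.6 − 35·12.8 − 15·9 − (0.31·8.4)·12.7 = 0 → C_y = 616.0708/17.6 = 35.004 ≈ 35.00 kip.
ΣF_y = 0: A_y + 35.004 − 35 − 15 − 0.31·8.4 = 0 → A_y = 17.60 kip.
ΣF_x = 0: no horizontal applied forces, so A_x = 0.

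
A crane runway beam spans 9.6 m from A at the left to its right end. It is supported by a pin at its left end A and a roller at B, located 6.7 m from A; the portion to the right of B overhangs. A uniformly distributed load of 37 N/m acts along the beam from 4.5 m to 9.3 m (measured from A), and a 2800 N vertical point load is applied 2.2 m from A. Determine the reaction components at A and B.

A_x = 0, A_y = 1875 N, B_y = 1102 N

Resultant of the distributed load: 37 × 4.8 = 177.6 N at 6.9 m from A.
Taking moments about A: B_y·6.7 − (37·4.8)·6.9 − 2800·2.2 = 0 → B_y = 7385.44/6.7 = 1102.3 ≈ 1102 N.
ΣF_y = 0: A_y + 1102.3 − 37·4.8 − 2800 = 0 → A_y = 1875 N.
ΣF_x = 0: no horizontal applied forces, so A_x = 0.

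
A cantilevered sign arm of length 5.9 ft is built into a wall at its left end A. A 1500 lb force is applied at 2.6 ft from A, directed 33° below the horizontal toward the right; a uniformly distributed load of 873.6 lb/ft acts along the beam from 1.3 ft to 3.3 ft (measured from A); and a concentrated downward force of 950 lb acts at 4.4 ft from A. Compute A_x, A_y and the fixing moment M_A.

A_x = -1258 lb, A_y = 3514 lb, M_A = 10320 lb·ft

Resultant of the distributed load: 873.6 × 2 = 1747.2 lb at 2.3 ft from A.
ΣF_x = 0: A_x + 1500·cos33° = 0 → A_x = -1258 lb.
ΣF_y = 0: A_y − 1500·sin33° − 873.6·2 − 950 = 0 → A_y = 3514 lb.
ΣM about A: M_A − 1500·sin33°·2.6 − (873.6·2)·2.3 − 950·4.4 = 0 → M_A = 10320 lb·ft.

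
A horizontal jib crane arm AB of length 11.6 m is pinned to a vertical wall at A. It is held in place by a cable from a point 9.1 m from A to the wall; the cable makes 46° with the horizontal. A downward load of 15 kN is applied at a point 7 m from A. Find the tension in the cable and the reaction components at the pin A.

T = 16.04 kN, A_x = 11.14 kN, A_y = 3.462 kN

ΣM about A: T·sin46°·9.1 − 15·7 = 0 → T = 105/(9.1·0.71934) = 16.0403 ≈ 16.04 kN.
ΣF_x = 0: A_x − T·cos46° = 0 → A_x = 16.0403 × 0.694658 = 11.14 kN.
ΣF_y = 0: A_y + T·sin46° − 15 = 0 → A_y = 15 − 16.0403 × 0.71934 = 3.462 kN.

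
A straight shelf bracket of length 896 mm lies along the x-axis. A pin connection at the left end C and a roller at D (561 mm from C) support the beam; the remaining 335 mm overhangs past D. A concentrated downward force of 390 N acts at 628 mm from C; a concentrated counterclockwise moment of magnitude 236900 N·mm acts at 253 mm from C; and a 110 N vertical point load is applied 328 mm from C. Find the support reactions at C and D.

Taking moments about C: D_y·561 − 390·628 + 236900 − 110·328 = 0 → D_y = 44100/561 = 78.6096 ≈ 78.61 N.
ΣF_y = 0: C_y + 78.6096 − 390 − 110 = 0 → C_y = 421.4 N.
ΣF_x = 0: no horizontal applied forces, so C_x = 0.

C_x = 0, C_y = 421.4 N, D_y = 78.61 N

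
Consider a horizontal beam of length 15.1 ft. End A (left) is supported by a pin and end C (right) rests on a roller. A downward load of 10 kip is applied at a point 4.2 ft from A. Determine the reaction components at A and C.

A_x = 0, A_y = 7.219 kip, C_y = 2.781 kip

ΣM about A: C_y·15.1 − 10·4.2 = 0 → C_y = 42/15.1 = 2.78146 ≈ 2.781 kip.
ΣF_y = 0: A_y + 2.78146 − 10 = 0 → A_y = 7.219 kip.
ΣF_x = 0: no horizontal applied forces, so A_x = 0.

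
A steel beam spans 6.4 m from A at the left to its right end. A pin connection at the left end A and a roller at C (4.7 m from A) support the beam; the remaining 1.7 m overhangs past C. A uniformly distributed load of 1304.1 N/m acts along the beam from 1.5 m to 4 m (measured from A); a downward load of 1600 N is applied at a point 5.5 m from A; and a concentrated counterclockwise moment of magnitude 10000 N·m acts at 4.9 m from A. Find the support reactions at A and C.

Resultant of the distributed load: 1304.1 × 2.5 = 3260.25 N at 2.75 m from A.
Moments about A: C_y·4.7 − (1304.1·2.5)·2.75 − 1600·5.5 + 10000 = 0 → C_y = 7765.6875/4.7 = 1652.27 ≈ 1652 N.
ΣF_y = 0: A_y + 1652.27 − 1304.1·2.5 − 1600 = 0 → A_y = 3208 N.
ΣF_x = 0: no horizontal applied forces, so A_x = 0.

A_x = 0, A_y = 3208 N, C_y = 1652 N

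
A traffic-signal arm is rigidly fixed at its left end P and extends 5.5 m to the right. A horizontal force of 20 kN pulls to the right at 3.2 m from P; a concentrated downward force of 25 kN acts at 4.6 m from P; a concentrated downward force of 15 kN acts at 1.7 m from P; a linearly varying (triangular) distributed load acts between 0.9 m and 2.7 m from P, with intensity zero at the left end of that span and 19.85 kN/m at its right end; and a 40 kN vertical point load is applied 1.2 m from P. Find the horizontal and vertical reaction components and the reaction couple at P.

P_x = -20.00 kN, P_y = 97.87 kN, M_P = 226.0 kN·m

Resultant of the triangular load: ½ × 19.85 × 1.8 = 17.865 kN, acting at 2.1 m from P (one-third of the span from the peak).
ΣF_x = 0: P_x + 20 = 0 → P_x = -20.00 kN.
ΣF_y = 0: P_y − 25 − 15 − ½·19.85·1.8 − 40 = 0 → P_y = 97.87 kN.
ΣM about P: M_P − 25·4.6 − 15·1.7 − (½·19.85·1.8)·2.1 − 40·1.2 = 0 → M_P = 226.0 kN·m.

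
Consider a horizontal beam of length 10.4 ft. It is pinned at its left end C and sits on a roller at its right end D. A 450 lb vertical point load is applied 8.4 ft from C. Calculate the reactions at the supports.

ΣM about C: D_y·10.4 − 450·8.4 = 0 → D_y = 3780/10.4 = 363.462 ≈ 363.5 lb.
ΣF_y = 0: C_y + 363.462 − 450 = 0 → C_y = 86.54 lb.
ΣF_x = 0: no horizontal applied forces, so C_x = 0.

C_x = 0, C_y = 86.54 lb, D_y = 363.5 lb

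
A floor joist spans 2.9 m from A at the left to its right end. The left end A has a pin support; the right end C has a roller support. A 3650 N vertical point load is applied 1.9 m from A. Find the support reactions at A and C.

Moments about A: C_y·2.9 − 3650·1.9 = 0 → C_y = 6935/2.9 = 2391.38 ≈ 2391 N.
ΣF_y = 0: A_y + 2391.38 − 3650 = 0 → A_y = 1259 N.
ΣF_x = 0: no horizontal applied forces, so A_x = 0.

A_x = 0, A_y = 1259 N, C_y = 2391 N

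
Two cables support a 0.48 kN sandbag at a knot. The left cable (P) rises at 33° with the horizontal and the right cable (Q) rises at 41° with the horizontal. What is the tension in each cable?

ΣF_x = 0: −T_P·cos33° + T_Q·cos41° = 0 → T_Q = 1.11125·T_P.
ΣF_y = 0: T_P·sin33° + T_Q·sin41° = 0.48.
Substitute: T_P·(0.544639 + 1.11125·0.656059) = 0.48 → T_P = 0.376859 ≈ 0.3769 kN.
Then T_Q = 1.11125 × 0.376859 = 0.4188 kN.

T_P = 0.3769 kN, T_Q = 0.4188 kN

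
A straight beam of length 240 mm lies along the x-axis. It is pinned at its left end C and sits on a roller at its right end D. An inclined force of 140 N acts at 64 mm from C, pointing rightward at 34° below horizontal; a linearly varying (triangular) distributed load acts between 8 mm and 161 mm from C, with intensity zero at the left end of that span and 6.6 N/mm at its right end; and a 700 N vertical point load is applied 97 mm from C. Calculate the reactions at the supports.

Resultant of the triangular load: ½ × 6.6 × 153 = 504.9 N, acting at 110 mm from C (one-third of the span from the peak).
Taking moments about C: D_y·240 − 140·sin34°·64 − (½·6.6·153)·110 − 700·97 = 0 → D_y = 128449/240 = 535.204 ≈ 535.2 N.
ΣF_y = 0: C_y + 535.204 − 140·sin34° − ½·6.6·153 − 700 = 0 → C_y = 748.0 N.
ΣF_x = 0: C_x + 140·cos34° = 0 → C_x = -116.1 N.

C_x = -116.1 N, C_y = 748.0 N, D_y = 535.2 N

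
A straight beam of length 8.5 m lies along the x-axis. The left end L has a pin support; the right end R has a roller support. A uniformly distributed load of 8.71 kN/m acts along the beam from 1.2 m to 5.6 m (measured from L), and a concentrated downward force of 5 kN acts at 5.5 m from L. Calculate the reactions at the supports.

Resultant of the distributed load: 8.71 × 4.4 = 38.324 kN at 3.4 m from L.
Moments about L: R_y·8.5 − (8.71·4.4)·3.4 − 5·5.5 = 0 → R_y = 157.8016/8.5 = 18.5649 ≈ 18.56 kN.
ΣF_y = 0: L_y + 18.5649 − 8.71·4.4 − 5 = 0 → L_y = 24.76 kN.
ΣF_x = 0: no horizontal applied forces, so L_x = 0.

L_x = 0, L_y = 24.76 kN, R_y = 18.56 kN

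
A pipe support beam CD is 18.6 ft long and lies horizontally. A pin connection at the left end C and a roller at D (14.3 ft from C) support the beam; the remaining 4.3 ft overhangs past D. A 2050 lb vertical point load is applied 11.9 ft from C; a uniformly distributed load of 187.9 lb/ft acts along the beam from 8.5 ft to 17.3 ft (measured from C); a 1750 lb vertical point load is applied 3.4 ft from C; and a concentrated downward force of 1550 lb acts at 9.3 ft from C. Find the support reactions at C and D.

Resultant of the distributed load: 187.9 × 8.8 = 1653.52 lb at 12.9 ft from C.
ΣM about C: D_y·14.3 − 2050·11.9 − (187.9·8.8)·12.9 − 1750·3.4 − 1550·9.3 = 0 → D_y = 66090.408/14.3 = 4621.71 ≈ 4622 lb.
ΣF_y = 0: C_y + 4621.71 − 2050 − 187.9·8.8 − 1750 − 1550 = 0 → C_y = 2382 lb.
ΣF_x = 0: no horizontal applied forces, so C_x = 0.

C_x = 0, C_y = 2382 lb, D_y = 4622 lb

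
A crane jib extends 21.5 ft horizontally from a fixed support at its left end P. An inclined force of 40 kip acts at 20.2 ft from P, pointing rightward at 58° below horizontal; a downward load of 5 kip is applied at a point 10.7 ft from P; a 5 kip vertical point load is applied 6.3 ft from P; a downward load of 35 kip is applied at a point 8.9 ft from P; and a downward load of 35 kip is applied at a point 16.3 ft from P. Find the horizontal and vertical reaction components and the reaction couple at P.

P_x = -21.20 kip, P_y = 113.9 kip, M_P = 1652 kip·ft

ΣF_x = 0: P_x + 40·cos58° = 0 → P_x = -21.20 kip.
ΣF_y = 0: P_y − 40·sin58° − 5 − 5 − 35 − 35 = 0 → P_y = 113.9 kip.
ΣM about P: M_P − 40·sin58°·20.2 − 5·10.7 − 5·6.3 − 35·8.9 − 35·16.3 = 0 → M_P = 1652 kip·ft.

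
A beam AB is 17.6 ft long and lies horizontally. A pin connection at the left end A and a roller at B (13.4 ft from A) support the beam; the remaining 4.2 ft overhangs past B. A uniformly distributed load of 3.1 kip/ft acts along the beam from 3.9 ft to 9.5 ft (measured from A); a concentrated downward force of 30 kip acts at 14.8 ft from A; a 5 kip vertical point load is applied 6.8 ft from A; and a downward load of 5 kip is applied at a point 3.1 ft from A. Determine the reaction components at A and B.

A_x = 0, A_y = 11.85 kip, B_y = 45.51 kip

Resultant of the distributed load: 3.1 × 5.6 = 17.36 kip at 6.7 ft from A.
ΣM about A: B_y·13.4 − (3.1·5.6)·6.7 − 30·14.8 − 5·6.8 − 5·3.1 = 0 → B_y = 609.812/13.4 = 45.5084 ≈ 45.51 kip.
ΣF_y = 0: A_y + 45.5084 − 3.1·5.6 − 30 − 5 − 5 = 0 → A_y = 11.85 kip.
ΣF_x = 0: no horizontal applied forces, so A_x = 0.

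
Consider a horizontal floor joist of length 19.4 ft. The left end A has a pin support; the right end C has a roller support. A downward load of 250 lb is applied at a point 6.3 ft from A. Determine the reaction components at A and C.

Moments about A: C_y·19.4 − 250·6.3 = 0 → C_y = 1575/19.4 = 81.1856 ≈ 81.19 lb.
ΣF_y = 0: A_y + 81.1856 − 250 = 0 → A_y = 168.8 lb.
ΣF_x = 0: no horizontal applied forces, so A_x = 0.

A_x = 0, A_y = 168.8 lb, C_y = 81.19 lb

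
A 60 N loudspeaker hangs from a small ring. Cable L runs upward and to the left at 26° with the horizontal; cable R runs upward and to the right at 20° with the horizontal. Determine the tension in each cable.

T_L = 78.38 N, T_R = 74.97 N

ΣF_x = 0: −T_L·cos26° + T_R·cos20° = 0 → T_R = 0.956477·T_L.
ΣF_y = 0: T_L·sin26° + T_R·sin20° = 60.
Substitute: T_L·(0.438371 + 0.956477·0.34202) = 60 → T_L = 78.3796 ≈ 78.38 N.
Then T_R = 0.956477 × 78.3796 = 74.97 N.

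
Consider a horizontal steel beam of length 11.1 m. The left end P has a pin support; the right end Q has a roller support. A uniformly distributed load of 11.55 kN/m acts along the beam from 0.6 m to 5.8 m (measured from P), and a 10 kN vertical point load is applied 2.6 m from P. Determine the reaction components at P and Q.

P_x = 0, P_y = 50.40 kN, Q_y = 19.66 kN

Resultant of the distributed load: 11.55 × 5.2 = 60.06 kN at 3.2 m from P.
Taking moments about P: Q_y·11.1 − (11.55·5.2)·3.2 − 10·2.6 = 0 → Q_y = 218.192/11.1 = 19.6569 ≈ 19.66 kN.
ΣF_y = 0: P_y + 19.6569 − 11.55·5.2 − 10 = 0 → P_y = 50.40 kN.
ΣF_x = 0: no horizontal applied forces, so P_x = 0.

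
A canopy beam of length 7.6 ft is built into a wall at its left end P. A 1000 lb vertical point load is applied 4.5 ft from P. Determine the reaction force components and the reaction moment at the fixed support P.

ΣF_x = 0: P_x = 0.
ΣF_y = 0: P_y − 1000 = 0 → P_y = 1000 lb.
ΣM about P: M_P − 1000·4.5 = 0 → M_P = 4500 lb·ft.

P_x = 0, P_y = 1000 lb, M_P = 4500 lb·ft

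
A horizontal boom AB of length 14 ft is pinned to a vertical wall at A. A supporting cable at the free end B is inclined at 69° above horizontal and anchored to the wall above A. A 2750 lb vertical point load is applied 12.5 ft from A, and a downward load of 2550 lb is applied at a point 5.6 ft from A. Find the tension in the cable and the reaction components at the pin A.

ΣM about A: T·sin69°·14 − 2750·12.5 − 2550·5.6 = 0 → T = 48655/(14·0.93358) = 3722.61 ≈ 3723 lb.
ΣF_x = 0: A_x − T·cos69° = 0 → A_x = 3722.61 × 0.358368 = 1334 lb.
ΣF_y = 0: A_y + T·sin69° − 2750 − 2550 = 0 → A_y = 5300 − 3722.61 × 0.93358 = 1825 lb.

T = 3723 lb, A_x = 1334 lb, A_y = 1825 lb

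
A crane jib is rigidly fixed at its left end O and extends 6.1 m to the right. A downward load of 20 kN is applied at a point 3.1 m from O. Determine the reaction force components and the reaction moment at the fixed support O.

O_x = 0, O_y = 20.00 kN, M_O = 62.00 kN·m

ΣF_x = 0: O_x = 0.
ΣF_y = 0: O_y − 20 = 0 → O_y = 20.00 kN.
ΣM about O: M_O − 20·3.1 = 0 → M_O = 62.00 kN·m.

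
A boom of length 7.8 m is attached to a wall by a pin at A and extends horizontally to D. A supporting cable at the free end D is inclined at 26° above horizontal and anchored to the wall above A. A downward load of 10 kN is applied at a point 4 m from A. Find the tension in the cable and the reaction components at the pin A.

T = 11.70 kN, A_x = 10.51 kN, A_y = 4.872 kN

ΣM about A: T·sin26°·7.8 − 10·4 = 0 → T = 40/(7.8·0.438371) = 11.6983 ≈ 11.70 kN.
ΣF_x = 0: A_x − T·cos26° = 0 → A_x = 11.6983 × 0.898794 = 10.51 kN.
ΣF_y = 0: A_y + T·sin26° − 10 = 0 → A_y = 10 − 11.6983 × 0.438371 = 4.872 kN.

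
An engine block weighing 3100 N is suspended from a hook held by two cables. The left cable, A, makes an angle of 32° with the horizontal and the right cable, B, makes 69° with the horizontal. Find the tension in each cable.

T_A = 1132 N, T_B = 2678 N

ΣF_x = 0: −T_A·cos32° + T_B·cos69° = 0 → T_B = 2.36642·T_A.
ΣF_y = 0: T_A·sin32° + T_B·sin69° = 3100.
Substitute: T_A·(0.529919 + 2.36642·0.93358) = 3100 → T_A = 1131.73 ≈ 1132 N.
Then T_B = 2.36642 × 1131.73 = 2678 N.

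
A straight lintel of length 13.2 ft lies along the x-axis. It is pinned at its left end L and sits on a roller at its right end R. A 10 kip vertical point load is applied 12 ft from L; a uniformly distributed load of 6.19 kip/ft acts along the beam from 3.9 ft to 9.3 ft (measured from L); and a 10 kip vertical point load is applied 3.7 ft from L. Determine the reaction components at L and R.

Resultant of the distributed load: 6.19 × 5.4 = 33.426 kip at 6.6 ft from L.
ΣM about L: R_y·13.2 − 10·12 − (6.19·5.4)·6.6 − 10·3.7 = 0 → R_y = 377.6116/13.2 = 28.6069 ≈ 28.61 kip.
ΣF_y = 0: L_y + 28.6069 − 10 − 6.19·5.4 − 10 = 0 → L_y = 24.82 kip.
ΣF_x = 0: no horizontal applied forces, so L_x = 0.

L_x = 0, L_y = 24.82 kip, R_y = 28.61 kip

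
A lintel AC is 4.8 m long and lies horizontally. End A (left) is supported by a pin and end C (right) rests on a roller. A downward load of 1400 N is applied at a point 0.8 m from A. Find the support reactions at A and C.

ΣM about A: C_y·4.8 − 1400·0.8 = 0 → C_y = 1120/4.8 = 233.333 ≈ 233.3 N.
ΣF_y = 0: A_y + 233.333 − 1400 = 0 → A_y = 1167 N.
ΣF_x = 0: no horizontal applied forces, so A_x = 0.

A_x = 0, A_y = 1167 N, C_y = 233.3 N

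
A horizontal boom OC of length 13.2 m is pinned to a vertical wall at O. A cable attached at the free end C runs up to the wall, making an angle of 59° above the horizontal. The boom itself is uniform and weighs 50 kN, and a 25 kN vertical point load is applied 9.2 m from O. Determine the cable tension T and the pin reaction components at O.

ΣM about O: T·sin59°·13.2 − 50·6.6 − 25·9.2 = 0 → T = 560/(13.2·0.857167) = 49.4936 ≈ 49.49 kN.
ΣF_x = 0: O_x − T·cos59° = 0 → O_x = 49.4936 × 0.515038 = 25.49 kN.
ΣF_y = 0: O_y + T·sin59° − 50 − 25 = 0 → O_y = 75 − 49.4936 × 0.857167 = 32.58 kN.

T = 49.49 kN, O_x = 25.49 kN, O_y = 32.58 kN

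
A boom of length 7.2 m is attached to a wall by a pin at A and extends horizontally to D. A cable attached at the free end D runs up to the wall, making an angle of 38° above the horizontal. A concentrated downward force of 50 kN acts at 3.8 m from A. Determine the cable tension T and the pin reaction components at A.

ΣM about A: T·sin38°·7.2 − 50·3.8 = 0 → T = 190/(7.2·0.615661) = 42.8627 ≈ 42.86 kN.
ΣF_x = 0: A_x − T·cos38° = 0 → A_x = 42.8627 × 0.788011 = 33.78 kN.
ΣF_y = 0: A_y + T·sin38° − 50 = 0 → A_y = 50 − 42.8627 × 0.615661 = 23.61 kN.

T = 42.86 kN, A_x = 33.78 kN, A_y = 23.61 kN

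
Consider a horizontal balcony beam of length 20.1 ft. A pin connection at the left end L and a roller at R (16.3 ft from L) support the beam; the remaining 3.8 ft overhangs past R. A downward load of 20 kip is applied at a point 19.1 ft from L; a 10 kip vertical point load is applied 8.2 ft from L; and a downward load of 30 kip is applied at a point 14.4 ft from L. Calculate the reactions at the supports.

Taking moments about L: R_y·16.3 − 20·19.1 − 10·8.2 − 30·14.4 = 0 → R_y = 896/16.3 = 54.9693 ≈ 54.97 kip.
ΣF_y = 0: L_y + 54.9693 − 20 − 10 − 30 = 0 → L_y = 5.031 kip.
ΣF_x = 0: no horizontal applied forces, so L_x = 0.

L_x = 0, L_y = 5.031 kip, R_y = 54.97 kip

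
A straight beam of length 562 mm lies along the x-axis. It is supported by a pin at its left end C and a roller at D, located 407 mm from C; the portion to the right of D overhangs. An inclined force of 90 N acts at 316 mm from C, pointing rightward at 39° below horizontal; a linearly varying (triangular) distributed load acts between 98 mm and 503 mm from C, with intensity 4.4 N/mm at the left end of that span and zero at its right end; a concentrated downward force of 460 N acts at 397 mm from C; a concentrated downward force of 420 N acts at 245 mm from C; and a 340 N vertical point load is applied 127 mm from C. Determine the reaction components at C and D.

Resultant of the triangular load: ½ × 4.4 × 405 = 891 N, acting at 233 mm from C (one-third of the span from the peak).
ΣM about C: D_y·407 − 90·sin39°·316 − (½·4.4·405)·233 − 460·397 − 420·245 − 340·127 = 0 → D_y = 554201/407 = 1361.67 ≈ 1362 N.
ΣF_y = 0: C_y + 1361.67 − 90·sin39° − ½·4.4·405 − 460 − 420 − 340 = 0 → C_y = 806.0 N.
ΣF_x = 0: C_x + 90·cos39° = 0 → C_x = -69.94 N.

C_x = -69.94 N, C_y = 806.0 N, D_y = 1362 N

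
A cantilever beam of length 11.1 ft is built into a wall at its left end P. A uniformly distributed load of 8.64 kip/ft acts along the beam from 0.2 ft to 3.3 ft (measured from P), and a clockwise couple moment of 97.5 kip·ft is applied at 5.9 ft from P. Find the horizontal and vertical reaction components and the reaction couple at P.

Resultant of the distributed load: 8.64 × 3.1 = 26.784 kip at 1.75 ft from P.
ΣF_x = 0: P_x = 0.
ΣF_y = 0: P_y − 8.64·3.1 = 0 → P_y = 26.78 kip.
ΣM about P: M_P − (8.64·3.1)·1.75 − 97.5 = 0 → M_P = 144.4 kip·ft.

P_x = 0, P_y = 26.78 kip, M_P = 144.4 kip·ft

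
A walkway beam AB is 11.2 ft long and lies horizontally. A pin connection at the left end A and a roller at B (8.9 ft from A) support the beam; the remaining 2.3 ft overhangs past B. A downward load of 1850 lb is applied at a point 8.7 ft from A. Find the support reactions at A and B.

A_x = 0, A_y = 41.57 lb, B_y = 1808 lb

Moments about A: B_y·8.9 − 1850·8.7 = 0 → B_y = 16095/8.9 = 1808.43 ≈ 1808 lb.
ΣF_y = 0: A_y + 1808.43 − 1850 = 0 → A_y = 41.57 lb.
ΣF_x = 0: no horizontal applied forces, so A_x = 0.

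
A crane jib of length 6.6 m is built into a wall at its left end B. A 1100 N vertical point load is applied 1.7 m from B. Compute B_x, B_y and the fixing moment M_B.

B_x = 0, B_y = 1100 N, M_B = 1870 N·m

ΣF_x = 0: B_x = 0.
ΣF_y = 0: B_y − 1100 = 0 → B_y = 1100 N.
ΣM about B: M_B − 1100·1.7 = 0 → M_B = 1870 N·m.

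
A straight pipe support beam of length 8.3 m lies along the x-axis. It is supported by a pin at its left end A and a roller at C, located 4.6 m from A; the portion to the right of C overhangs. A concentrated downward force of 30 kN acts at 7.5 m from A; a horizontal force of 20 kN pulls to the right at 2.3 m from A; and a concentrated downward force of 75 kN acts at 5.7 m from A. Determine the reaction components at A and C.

A_x = -20.00 kN, A_y = -36.85 kN, C_y = 141.8 kN

Moments about A: C_y·4.6 − 30·7.5 − 75·5.7 = 0 → C_y = 652.5/4.6 = 141.848 ≈ 141.8 kN.
ΣF_y = 0: A_y + 141.848 − 30 − 75 = 0 → A_y = -36.85 kN.
ΣF_x = 0: A_x + 20 = 0 → A_x = -20.00 kN.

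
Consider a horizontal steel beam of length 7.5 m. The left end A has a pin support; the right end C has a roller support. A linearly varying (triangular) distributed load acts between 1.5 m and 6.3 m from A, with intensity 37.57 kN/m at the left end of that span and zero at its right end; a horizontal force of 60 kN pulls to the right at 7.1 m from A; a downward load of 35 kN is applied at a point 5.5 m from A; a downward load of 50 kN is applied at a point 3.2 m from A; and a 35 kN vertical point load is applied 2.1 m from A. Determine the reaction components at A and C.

Resultant of the triangular load: ½ × 37.57 × 4.8 = 90.168 kN, acting at 3.1 m from A (one-third of the span from the peak).
ΣM about A: C_y·7.5 − (½·37.57·4.8)·3.1 − 35·5.5 − 50·3.2 − 35·2.1 = 0 → C_y = 705.5208/7.5 = 94.0694 ≈ 94.07 kN.
ΣF_y = 0: A_y + 94.0694 − ½·37.57·4.8 − 35 − 50 − 35 = 0 → A_y = 116.1 kN.
ΣF_x = 0: A_x + 60 = 0 → A_x = -60.00 kN.

A_x = -60.00 kN, A_y = 116.1 kN, C_y = 94.07 kN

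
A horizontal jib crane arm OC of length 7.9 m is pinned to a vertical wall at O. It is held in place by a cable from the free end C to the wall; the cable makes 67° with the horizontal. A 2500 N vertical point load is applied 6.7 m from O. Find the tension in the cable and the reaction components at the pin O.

T = 2303 N, O_x = 900.0 N, O_y = 379.7 N

ΣM about O: T·sin67°·7.9 − 2500·6.7 = 0 → T = 16750/(7.9·0.920505) = 2303.36 ≈ 2303 N.
ΣF_x = 0: O_x − T·cos67° = 0 → O_x = 2303.36 × 0.390731 = 900.0 N.
ΣF_y = 0: O_y + T·sin67° − 2500 = 0 → O_y = 2500 − 2303.36 × 0.920505 = 379.7 N.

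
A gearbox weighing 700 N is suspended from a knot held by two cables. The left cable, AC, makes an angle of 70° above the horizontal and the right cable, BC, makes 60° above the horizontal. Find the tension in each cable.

ΣF_x = 0: −T_AC·cos70° + T_BC·cos60° = 0 → T_BC = 0.68404·T_AC.
ΣF_y = 0: T_AC·sin70° + T_BC·sin60° = 700.
Substitute: T_AC·(0.939693 + 0.68404·0.866025) = 700 → T_AC = 456.893 ≈ 456.9 N.
Then T_BC = 0.68404 × 456.893 = 312.5 N.

T_AC = 456.9 N, T_BC = 312.5 N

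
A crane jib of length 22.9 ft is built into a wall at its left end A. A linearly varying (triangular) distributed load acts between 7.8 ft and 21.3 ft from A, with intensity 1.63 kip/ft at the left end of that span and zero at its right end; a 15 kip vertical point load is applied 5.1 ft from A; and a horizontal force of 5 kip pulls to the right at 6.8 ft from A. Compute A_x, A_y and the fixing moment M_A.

A_x = -5.000 kip, A_y = 26.00 kip, M_A = 211.8 kip·ft

Resultant of the triangular load: ½ × 1.63 × 13.5 = 11.0025 kip, acting at 12.3 ft from A (one-third of the span from the peak).
ΣF_x = 0: A_x + 5 = 0 → A_x = -5.000 kip.
ΣF_y = 0: A_y − ½·1.63·13.5 − 15 = 0 → A_y = 26.00 kip.
ΣM about A: M_A − (½·1.63·13.5)·12.3 − 15·5.1 = 0 → M_A = 211.8 kip·ft.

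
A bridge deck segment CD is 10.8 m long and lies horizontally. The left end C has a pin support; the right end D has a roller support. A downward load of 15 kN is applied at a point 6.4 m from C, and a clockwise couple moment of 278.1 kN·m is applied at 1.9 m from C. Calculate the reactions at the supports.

Moments about C: D_y·10.8 − 15·6.4 − 278.1 = 0 → D_y = 374.1/10.8 = 34.6389 ≈ 34.64 kN.
ΣF_y = 0: C_y + 34.6389 − 15 = 0 → C_y = -19.64 kN.
ΣF_x = 0: no horizontal applied forces, so C_x = 0.

C_x = 0, C_y = -19.64 kN, D_y = 34.64 kN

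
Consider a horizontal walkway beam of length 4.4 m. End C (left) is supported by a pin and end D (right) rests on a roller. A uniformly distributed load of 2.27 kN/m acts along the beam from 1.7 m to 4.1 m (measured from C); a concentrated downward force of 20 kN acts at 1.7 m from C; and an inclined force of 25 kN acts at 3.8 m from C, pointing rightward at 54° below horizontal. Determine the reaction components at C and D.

C_x = -14.69 kN, C_y = 16.89 kN, D_y = 28.79 kN

Resultant of the distributed load: 2.27 × 2.4 = 5.448 kN at 2.9 m from C.
ΣM about C: D_y·4.4 − (2.27·2.4)·2.9 − 20·1.7 − 25·sin54°·3.8 = 0 → D_y = 126.656/4.4 = 28.7855 ≈ 28.79 kN.
ΣF_y = 0: C_y + 28.7855 − 2.27·2.4 − 20 − 25·sin54° = 0 → C_y = 16.89 kN.
ΣF_x = 0: C_x + 25·cos54° = 0 → C_x = -14.69 kN.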